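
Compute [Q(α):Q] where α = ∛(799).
[Q(α):Q] = 3

The minimal polynomial of α is x^3 - 799, irreducible over Q since 799 is not a perfect cube (so x^3 - 799 has no rational root). Hence [Q(α):Q] = deg(m_α) = 3.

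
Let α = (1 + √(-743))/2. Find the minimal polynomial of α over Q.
m_α(x) = x^2 - x + 186

From 2α - 1 = √(-743), squaring gives (2α - 1)^2 = -743, i.e. 4α^2 - 4α + 1 = -743, so α^2 - α + (1 + 743)/4 = 0. Since -743 ≡ 1 (mod 4), (1 + 743)/4 = 186 ∈ Z. The polynomial x^2 - x + 186 has discriminant 1 - 4·(186) = -743, which is not a perfect square in Q (d = -743 is squarefree and ≠ 1), so x^2 - x + 186 is irreducible over Q. It is the minimal polynomial of α.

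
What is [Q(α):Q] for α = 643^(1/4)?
[Q(α):Q] = 4

α is a root of x^4 - 643. By Eisenstein's criterion at the prime p = 643 (which divides the constant term 643 but p^2 = 413449 does not, since 643 is squarefree), x^4 - 643 is irreducible over Q. Hence [Q(α):Q] = 4.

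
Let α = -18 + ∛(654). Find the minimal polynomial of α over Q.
m_α(x) = x^3 + 54x^2 + 972x + 5178

Set β = α + 18 = ∛(654), so β^3 = 654. Then (α + 18)^3 - 654 = 0, i.e. α is a root of g(x) = (x + 18)^3 - 654 = x^3 + 54x^2 + 972x + 5178. Since g(x) = h(x + 18) where h(x) = x^3 - 654, and h is irreducible over Q (because 654 is not a perfect cube, so h has no rational root, and a monic cubic with no rational root is irreducible), g is also irreducible (irreducibility is preserved under the substitution x → x + 18). Hence m_α(x) = x^3 + 54x^2 + 972x + 5178.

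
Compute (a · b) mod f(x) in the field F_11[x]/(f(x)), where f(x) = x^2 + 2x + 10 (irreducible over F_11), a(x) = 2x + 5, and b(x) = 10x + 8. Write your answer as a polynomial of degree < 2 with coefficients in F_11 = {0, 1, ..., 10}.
a · b ≡ 4x + 5 (mod f(x))

Multiply in F_11[x]: a(x)·b(x) = (2x + 5)·(10x + 8) = 9x^2 + 7. This has degree ≥ 2, so divide by f(x) over F_11: 9x^2 + 7 = (9)·(x^2 + 2x + 10) + (4x + 5). Hence a·b ≡ 4x + 5 (mod f). (F_11[x]/(f) is a field with 11^2 = 121 elements since f is irreducible of degree 2.)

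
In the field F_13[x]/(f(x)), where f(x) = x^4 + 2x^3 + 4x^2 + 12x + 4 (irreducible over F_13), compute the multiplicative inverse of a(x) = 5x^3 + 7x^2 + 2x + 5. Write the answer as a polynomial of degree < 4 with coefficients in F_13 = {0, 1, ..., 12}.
a(x)^(-1) ≡ 2x^3 + 7x^2 + 7x (mod f(x))

Since f is irreducible over F_13, F_13[x]/(f) is a field and a(x) ≠ 0 has an inverse. Apply the extended Euclidean algorithm to f(x) and a(x) in F_13[x]: f(x) = (8x + 10)·a(x) + (9x^2 + 4x + 6);  a(x) = (2x + 10)·(9x^2 + 4x + 6) + (2x + 10);  (9x^2 + 4x + 6) = (11x + 12)·(2x + 10) + (3). The last nonzero remainder is the constant 3 = gcd(f, a) in F_13. Back-substituting through the division chain expresses 3 = s(x)·a(x) + t(x)·f(x) with s(x) ≡ 6x^3 + 8x^2 + 8x (mod f), so (6x^3 + 8x^2 + 8x)·a(x) ≡ 3 (mod f). Multiplying by 3^(-1) ≡ 9 in F_13 gives a(x)^(-1) ≡ 9·(6x^3 + 8x^2 + 8x) ≡ 2x^3 + 7x^2 + 7x (mod f). Check: (5x^3 + 7x^2 + 2x + 5)·(2x^3 + 7x^2 + 7x) = 10x^6 + 10x^5 + 10x^4 + 8x^3 + 10x^2 + 9x ≡ 1 (mod x^4 + 2x^3 + 4x^2 + 12x + 4).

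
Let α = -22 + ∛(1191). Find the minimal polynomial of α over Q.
m_α(x) = x^3 + 66x^2 + 1452x + 9457

Set β = α + 22 = ∛(1191), so β^3 = 1191. Then (α + 22)^3 - 1191 = 0, i.e. α is a root of g(x) = (x + 22)^3 - 1191 = x^3 + 66x^2 + 1452x + 9457. Since g(x) = h(x + 22) where h(x) = x^3 - 1191, and h is irreducible over Q (because 1191 is not a perfect cube, so h has no rational root, and a monic cubic with no rational root is irreducible), g is also irreducible (irreducibility is preserved under the substitution x → x + 22). Hence m_α(x) = x^3 + 66x^2 + 1452x + 9457.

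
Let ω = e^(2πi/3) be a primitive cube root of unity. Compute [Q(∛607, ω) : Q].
[Q(∛607, ω) : Q] = 6

[Q(∛607):Q] = 3 (min poly x^3 - 607, irreducible since 607 is not a perfect cube). [Q(ω):Q] = 2 (min poly x^2 + x + 1). Since Q(∛607) ⊂ R and ω ∉ R, we have ω ∉ Q(∛607), so x^2 + x + 1 remains irreducible over Q(∛607) and [Q(∛607, ω) : Q(∛607)] = 2. By the tower law, [Q(∛607, ω) : Q] = 3 · 2 = 6. (In fact Q(∛607, ω) is the splitting field of x^3 - 607 over Q.)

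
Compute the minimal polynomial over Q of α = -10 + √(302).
m_α(x) = x^2 + 20x - 202

From α + 10 = √(302), squaring gives (α + 10)^2 = 302, i.e. α^2 + 20α + 100 = 302, so α^2 + 20α - 202 = 0. The discriminant of x^2 + 20x - 202 is (20)^2 - 4·(-202) = 400 + 808 = 1208, and 4·(302) is not a perfect square in Q since 302 is squarefree and ≠ 1. Hence x^2 + 20x - 202 is irreducible over Q and is the minimal polynomial of α.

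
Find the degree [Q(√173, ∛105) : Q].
[Q(√173, ∛105) : Q] = 6

Let L = Q(√173, ∛105). Since Q(√173) ⊂ L and [Q(√173):Q] = 2, the tower law gives 2 | [L:Q]. Likewise Q(∛105) ⊂ L with [Q(∛105):Q] = 3 (because 105 is not a perfect cube), so 3 | [L:Q]. As gcd(2,3) = 1, [L:Q] is divisible by 6. Conversely L is generated over Q by √173 and ∛105, so [L:Q] ≤ 2·3 = 6. Therefore [Q(√173, ∛105) : Q] = 6.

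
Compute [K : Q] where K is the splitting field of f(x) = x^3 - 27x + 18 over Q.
[K : Q] = 6

By the rational root test, any rational root of the monic integer polynomial f(x) = x^3 - 27x + 18 must be an integer dividing the constant term 18, i.e. one of ±{1, 2, 3, 6, 9, 18}. Evaluating: f(1) = -8, f(-1) = 44, f(2) = -28, f(-2) = 64, f(3) = -36, f(-3) = 72, f(6) = 72, f(-6) = -36, f(9) = 504, f(-9) = -468, f(18) = 5364, f(-18) = -5328; none is 0, so f has no rational root and is therefore irreducible over Q (a cubic with no linear factor over a field is irreducible). For an irreducible cubic, the Galois group is A_3 or S_3 according as the discriminant disc(f) = -4a^3 - 27b^2 = -4·(-27)^3 - 27·(18)^2 = 69984 is or is not a square in Q. Here disc(f) = 69984 is not a perfect square in Q, so the Galois group of f over Q is not contained in A_3 and must be all of S_3. The splitting field has degree |S_3| = 6 over Q, so [K : Q] = 6.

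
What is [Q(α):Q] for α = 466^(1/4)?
[Q(α):Q] = 4

α is a root of x^4 - 466. By Eisenstein's criterion at the prime p = 2 (which divides the constant term 466 but p^2 = 4 does not, since 466 is squarefree), x^4 - 466 is irreducible over Q. Hence [Q(α):Q] = 4.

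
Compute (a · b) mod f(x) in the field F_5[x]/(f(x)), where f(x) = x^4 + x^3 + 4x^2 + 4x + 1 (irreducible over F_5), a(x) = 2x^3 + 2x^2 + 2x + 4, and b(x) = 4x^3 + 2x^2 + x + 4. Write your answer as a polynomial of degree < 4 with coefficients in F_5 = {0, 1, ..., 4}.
a · b ≡ 4x^3 + 2x^2 + x + 3 (mod f(x))

Multiply in F_5[x]: a(x)·b(x) = (2x^3 + 2x^2 + 2x + 4)·(4x^3 + 2x^2 + x + 4) = 3x^6 + 2x^5 + 4x^4 + 3x^2 + 2x + 1. This has degree ≥ 4, so divide by f(x) over F_5: 3x^6 + 2x^5 + 4x^4 + 3x^2 + 2x + 1 = (3x^2 + 4x + 3)·(x^4 + x^3 + 4x^2 + 4x + 1) + (4x^3 + 2x^2 + x + 3). Hence a·b ≡ 4x^3 + 2x^2 + x + 3 (mod f). (F_5[x]/(f) is a field with 5^4 = 625 elements since f is irreducible of degree 4.)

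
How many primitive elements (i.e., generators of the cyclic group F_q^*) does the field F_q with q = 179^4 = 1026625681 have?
There are φ(1026625680) = 262766592 primitive elements

F_q^* is cyclic of order q - 1 = 1026625680. A cyclic group of order m has exactly φ(m) generators. Here m = 1026625680 = 2^4 · 3^2 · 5 · 37 · 89 · 433, so the number of primitive elements is φ(1026625680) = 262766592.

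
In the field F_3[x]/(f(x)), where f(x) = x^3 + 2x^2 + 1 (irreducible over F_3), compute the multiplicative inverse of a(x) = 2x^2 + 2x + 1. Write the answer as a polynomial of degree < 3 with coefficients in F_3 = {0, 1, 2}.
a(x)^(-1) ≡ 2x + 2 (mod f(x))

Since f is irreducible over F_3, F_3[x]/(f) is a field and a(x) ≠ 0 has an inverse. Apply the extended Euclidean algorithm to f(x) and a(x) in F_3[x]: f(x) = (2x + 2)·a(x) + (2). The last nonzero remainder is the constant 2 = gcd(f, a) in F_3. Back-substituting through the division chain expresses 2 = s(x)·a(x) + t(x)·f(x) with s(x) ≡ x + 1 (mod f), so (x + 1)·a(x) ≡ 2 (mod f). Multiplying by 2^(-1) ≡ 2 in F_3 gives a(x)^(-1) ≡ 2·(x + 1) ≡ 2x + 2 (mod f). Check: (2x^2 + 2x + 1)·(2x + 2) = x^3 + 2x^2 + 2 ≡ 1 (mod x^3 + 2x^2 + 1).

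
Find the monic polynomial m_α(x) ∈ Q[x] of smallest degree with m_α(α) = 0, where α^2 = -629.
m_α(x) = x^2 + 629

α satisfies α^2 + 629 = 0, so x^2 + 629 annihilates α. Since d = -629 is squarefree and ≠ 1, it is not a perfect square in Q, so x^2 + 629 has no rational root and is therefore irreducible over Q (a degree-2 polynomial over a field is irreducible iff it has no root). Hence m_α(x) = x^2 + 629.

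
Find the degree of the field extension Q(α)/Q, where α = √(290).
[Q(α):Q] = 2

[Q(α):Q] equals the degree of the minimal polynomial of α. Here α^2 = 290 and x^2 - 290 is irreducible (d = 290 is squarefree, ≠ 1, hence not a square), so deg(m_α) = 2. Thus [Q(α):Q] = 2.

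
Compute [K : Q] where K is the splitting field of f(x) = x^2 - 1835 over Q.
[K : Q] = 2

f(x) = x^2 - 1835 factors as (x - √1835)(x + √1835). The splitting field is K = Q(√1835). Since 1835 is squarefree and > 1, it is not a perfect square, so x^2 - 1835 is irreducible over Q and [Q(√1835) : Q] = 2. Hence [K : Q] = 2.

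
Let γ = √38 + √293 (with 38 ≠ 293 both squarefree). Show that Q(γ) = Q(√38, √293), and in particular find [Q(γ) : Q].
[Q(γ) : Q] = 4 (equivalently, Q(γ) = Q(√38, √293))

Obviously Q(γ) ⊆ Q(√38, √293), and [Q(√38, √293):Q] = 4 (since 38, 293 are distinct squarefree integers > 1 with 11134 not a perfect square). To show equality we compute the minimal polynomial of γ. From γ = √38 + √293: γ^2 = 38 + 2√(11134) + 293 = 331 + 2√(11134), so γ^2 - 331 = 2√(11134); squaring, (γ^2 - 331)^2 = 4·11134, i.e. γ^4 - 662γ^2 + 109561 - 44536 = 0, i.e. γ^4 - 662γ^2 + 65025 = 0. So γ is a root of x^4 - 662x^2 + 65025. This polynomial is irreducible over Q: it has no rational root (each ±√38 ± √293 is irrational), and any factorization into two quadratics over Q would force √(11134) ∈ Q (pairing opposite roots) or √38, √293 ∈ Q (other pairings), all impossible. Hence [Q(γ):Q] = 4 = [Q(√38, √293):Q], so Q(γ) = Q(√38, √293).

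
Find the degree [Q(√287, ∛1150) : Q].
[Q(√287, ∛1150) : Q] = 6

Let L = Q(√287, ∛1150). Since Q(√287) ⊂ L and [Q(√287):Q] = 2, the tower law gives 2 | [L:Q]. Likewise Q(∛1150) ⊂ L with [Q(∛1150):Q] = 3 (because 1150 is not a perfect cube), so 3 | [L:Q]. As gcd(2,3) = 1, [L:Q] is divisible by 6. Conversely L is generated over Q by √287 and ∛1150, so [L:Q] ≤ 2·3 = 6. Therefore [Q(√287, ∛1150) : Q] = 6.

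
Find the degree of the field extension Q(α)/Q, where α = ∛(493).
[Q(α):Q] = 3

The minimal polynomial of α is x^3 - 493, irreducible over Q since 493 is not a perfect cube (so x^3 - 493 has no rational root). Hence [Q(α):Q] = deg(m_α) = 3.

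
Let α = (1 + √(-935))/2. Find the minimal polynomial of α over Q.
m_α(x) = x^2 - x + 234

From 2α - 1 = √(-935), squaring gives (2α - 1)^2 = -935, i.e. 4α^2 - 4α + 1 = -935, so α^2 - α + (1 + 935)/4 = 0. Since -935 ≡ 1 (mod 4), (1 + 935)/4 = 234 ∈ Z. The polynomial x^2 - x + 234 has discriminant 1 - 4·(234) = -935, which is not a perfect square in Q (d = -935 is squarefree and ≠ 1), so x^2 - x + 234 is irreducible over Q. It is the minimal polynomial of α.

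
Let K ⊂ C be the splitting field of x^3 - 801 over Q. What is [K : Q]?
[K : Q] = 6

The roots of x^3 - 801 are ∛801, ω∛801, ω^2∛801 where ω = e^(2πi/3) is a primitive cube root of unity, so K = Q(∛801, ω). Now [Q(∛801):Q] = 3 (since 801 is not a perfect cube, x^3 - 801 is irreducible) and [Q(ω):Q] = 2. Both 2 and 3 divide [K:Q], and [K:Q] ≤ 3·2 = 6, so [K:Q] = 6. (Equivalently: Q(∛801) ⊂ R but ω ∉ R, so [K : Q(∛801)] = 2.)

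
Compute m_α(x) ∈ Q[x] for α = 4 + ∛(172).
m_α(x) = x^3 - 12x^2 + 48x - 236

Set β = α - 4 = ∛(172), so β^3 = 172. Then (α - 4)^3 - 172 = 0, i.e. α is a root of g(x) = (x - 4)^3 - 172 = x^3 - 12x^2 + 48x - 236. Since g(x) = h(x - 4) where h(x) = x^3 - 172, and h is irreducible over Q (because 172 is not a perfect cube, so h has no rational root, and a monic cubic with no rational root is irreducible), g is also irreducible (irreducibility is preserved under the substitution x → x - 4). Hence m_α(x) = x^3 - 12x^2 + 48x - 236.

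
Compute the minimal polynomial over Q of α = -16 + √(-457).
m_α(x) = x^2 + 32x + 713

From α + 16 = √(-457), squaring gives (α + 16)^2 = -457, i.e. α^2 + 32α + 256 = -457, so α^2 + 32α + 713 = 0. The discriminant of x^2 + 32x + 713 is (32)^2 - 4·(713) = 1024 - 2852 = -1828, and 4·(-457) is not a perfect square in Q since -457 is squarefree and ≠ 1. Hence x^2 + 32x + 713 is irreducible over Q and is the minimal polynomial of α.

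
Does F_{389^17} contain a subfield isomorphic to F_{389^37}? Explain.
No: F_{389^37} is not a subfield of F_{389^17}

F_{p^m} embeds in F_{p^n} iff m | n. Here 37 ∤ 17 (since 17 = 0·37 + 17 with remainder 17 ≠ 0), so F_{389^37} is not a subfield of F_{389^17}. Equivalently: if it were, the tower law would give 37 = [F_{389^37}:F_389] dividing [F_{389^17}:F_389] = 17, contradiction.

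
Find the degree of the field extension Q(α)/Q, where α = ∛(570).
[Q(α):Q] = 3

The minimal polynomial of α is x^3 - 570, irreducible over Q since 570 is not a perfect cube (so x^3 - 570 has no rational root). Hence [Q(α):Q] = deg(m_α) = 3.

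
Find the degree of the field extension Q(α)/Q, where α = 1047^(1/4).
[Q(α):Q] = 4

α is a root of x^4 - 1047. By Eisenstein's criterion at the prime p = 3 (which divides the constant term 1047 but p^2 = 9 does not, since 1047 is squarefree), x^4 - 1047 is irreducible over Q. Hence [Q(α):Q] = 4.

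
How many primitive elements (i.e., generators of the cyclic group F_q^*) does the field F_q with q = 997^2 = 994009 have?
There are φ(994008) = 326688 primitive elements

F_q^* is cyclic of order q - 1 = 994008. A cyclic group of order m has exactly φ(m) generators. Here m = 994008 = 2^3 · 3 · 83 · 499, so the number of primitive elements is φ(994008) = 326688.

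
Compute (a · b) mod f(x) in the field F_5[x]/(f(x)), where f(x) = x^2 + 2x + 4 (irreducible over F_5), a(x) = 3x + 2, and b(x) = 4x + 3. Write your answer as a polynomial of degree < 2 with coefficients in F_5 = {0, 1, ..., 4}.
a · b ≡ 3x + 3 (mod f(x))

Multiply in F_5[x]: a(x)·b(x) = (3x + 2)·(4x + 3) = 2x^2 + 2x + 1. This has degree ≥ 2, so divide by f(x) over F_5: 2x^2 + 2x + 1 = (2)·(x^2 + 2x + 4) + (3x + 3). Hence a·b ≡ 3x + 3 (mod f). (F_5[x]/(f) is a field with 5^2 = 25 elements since f is irreducible of degree 2.)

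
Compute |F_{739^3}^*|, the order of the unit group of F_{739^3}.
|F_{739^3}^*| = 403583418

F_{739^3} has 739^3 = 403583419 elements; its multiplicative group consists of all nonzero elements, so |F_{739^3}^*| = 403583419 - 1 = 403583418. (It is cyclic since any finite subgroup of the multiplicative group of a field is cyclic.)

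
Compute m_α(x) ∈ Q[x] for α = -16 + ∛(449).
m_α(x) = x^3 + 48x^2 + 768x + 3647

Set β = α + 16 = ∛(449), so β^3 = 449. Then (α + 16)^3 - 449 = 0, i.e. α is a root of g(x) = (x + 16)^3 - 449 = x^3 + 48x^2 + 768x + 3647. Since g(x) = h(x + 16) where h(x) = x^3 - 449, and h is irreducible over Q (because 449 is not a perfect cube, so h has no rational root, and a monic cubic with no rational root is irreducible), g is also irreducible (irreducibility is preserved under the substitution x → x + 16). Hence m_α(x) = x^3 + 48x^2 + 768x + 3647.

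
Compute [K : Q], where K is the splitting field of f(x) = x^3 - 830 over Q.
[K : Q] = 6

The roots of x^3 - 830 are ∛830, ω∛830, ω^2∛830 where ω = e^(2πi/3) is a primitive cube root of unity, so K = Q(∛830, ω). Now [Q(∛830):Q] = 3 (since 830 is not a perfect cube, x^3 - 830 is irreducible) and [Q(ω):Q] = 2. Both 2 and 3 divide [K:Q], and [K:Q] ≤ 3·2 = 6, so [K:Q] = 6. (Equivalently: Q(∛830) ⊂ R but ω ∉ R, so [K : Q(∛830)] = 2.)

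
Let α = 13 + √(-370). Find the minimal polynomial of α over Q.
m_α(x) = x^2 - 26x + 539

From α - 13 = √(-370), squaring gives (α - 13)^2 = -370, i.e. α^2 - 26α + 169 = -370, so α^2 - 26α + 539 = 0. The discriminant of x^2 - 26x + 539 is (-26)^2 - 4·(539) = 676 - 2156 = -1480, and 4·(-370) is not a perfect square in Q since -370 is squarefree and ≠ 1. Hence x^2 - 26x + 539 is irreducible over Q and is the minimal polynomial of α.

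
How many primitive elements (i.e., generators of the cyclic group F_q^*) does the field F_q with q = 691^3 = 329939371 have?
There are φ(329939370) = 79719552 primitive elements

F_q^* is cyclic of order q - 1 = 329939370. A cyclic group of order m has exactly φ(m) generators. Here m = 329939370 = 2 · 3^2 · 5 · 19 · 23 · 8389, so the number of primitive elements is φ(329939370) = 79719552.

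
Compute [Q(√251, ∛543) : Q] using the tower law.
[Q(√251, ∛543) : Q] = 6

Let L = Q(√251, ∛543). Since Q(√251) ⊂ L and [Q(√251):Q] = 2, the tower law gives 2 | [L:Q]. Likewise Q(∛543) ⊂ L with [Q(∛543):Q] = 3 (because 543 is not a perfect cube), so 3 | [L:Q]. As gcd(2,3) = 1, [L:Q] is divisible by 6. Conversely L is generated over Q by √251 and ∛543, so [L:Q] ≤ 2·3 = 6. Therefore [Q(√251, ∛543) : Q] = 6.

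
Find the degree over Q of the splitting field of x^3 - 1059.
[K : Q] = 6

The roots of x^3 - 1059 are ∛1059, ω∛1059, ω^2∛1059 where ω = e^(2πi/3) is a primitive cube root of unity, so K = Q(∛1059, ω). Now [Q(∛1059):Q] = 3 (since 1059 is not a perfect cube, x^3 - 1059 is irreducible) and [Q(ω):Q] = 2. Both 2 and 3 divide [K:Q], and [K:Q] ≤ 3·2 = 6, so [K:Q] = 6. (Equivalently: Q(∛1059) ⊂ R but ω ∉ R, so [K : Q(∛1059)] = 2.)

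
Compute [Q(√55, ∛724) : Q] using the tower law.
[Q(√55, ∛724) : Q] = 6

Let L = Q(√55, ∛724). Since Q(√55) ⊂ L and [Q(√55):Q] = 2, the tower law gives 2 | [L:Q]. Likewise Q(∛724) ⊂ L with [Q(∛724):Q] = 3 (because 724 is not a perfect cube), so 3 | [L:Q]. As gcd(2,3) = 1, [L:Q] is divisible by 6. Conversely L is generated over Q by √55 and ∛724, so [L:Q] ≤ 2·3 = 6. Therefore [Q(√55, ∛724) : Q] = 6.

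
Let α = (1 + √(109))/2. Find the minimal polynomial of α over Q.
m_α(x) = x^2 - x - 27

From 2α - 1 = √(109), squaring gives (2α - 1)^2 = 109, i.e. 4α^2 - 4α + 1 = 109, so α^2 - α + (1 - 109)/4 = 0. Since 109 ≡ 1 (mod 4), (1 - 109)/4 = -27 ∈ Z. The polynomial x^2 - x - 27 has discriminant 1 - 4·(-27) = 109, which is not a perfect square in Q (d = 109 is squarefree and ≠ 1), so x^2 - x - 27 is irreducible over Q. It is the minimal polynomial of α.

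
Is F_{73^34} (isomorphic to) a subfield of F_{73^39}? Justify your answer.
No: F_{73^34} is not a subfield of F_{73^39}

F_{p^m} embeds in F_{p^n} iff m | n. Here 34 ∤ 39 (since 39 = 1·34 + 5 with remainder 5 ≠ 0), so F_{73^34} is not a subfield of F_{73^39}. Equivalently: if it were, the tower law would give 34 = [F_{73^34}:F_73] dividing [F_{73^39}:F_73] = 39, contradiction.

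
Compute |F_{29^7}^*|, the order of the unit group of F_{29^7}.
|F_{29^7}^*| = 17249876308

F_{29^7} has 29^7 = 17249876309 elements; its multiplicative group consists of all nonzero elements, so |F_{29^7}^*| = 17249876309 - 1 = 17249876308. (It is cyclic since any finite subgroup of the multiplicative group of a field is cyclic.)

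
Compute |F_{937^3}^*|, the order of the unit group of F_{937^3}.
|F_{937^3}^*| = 822656952

F_{937^3} has 937^3 = 822656953 elements; its multiplicative group consists of all nonzero elements, so |F_{937^3}^*| = 822656953 - 1 = 822656952. (It is cyclic since any finite subgroup of the multiplicative group of a field is cyclic.)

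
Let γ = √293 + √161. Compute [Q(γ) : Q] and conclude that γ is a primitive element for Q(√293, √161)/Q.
[Q(γ) : Q] = 4 (equivalently, Q(γ) = Q(√293, √161))

Obviously Q(γ) ⊆ Q(√293, √161), and [Q(√293, √161):Q] = 4 (since 293, 161 are distinct squarefree integers > 1 with 47173 not a perfect square). To show equality we compute the minimal polynomial of γ. From γ = √293 + √161: γ^2 = 293 + 2√(47173) + 161 = 454 + 2√(47173), so γ^2 - 454 = 2√(47173); squaring, (γ^2 - 454)^2 = 4·47173, i.e. γ^4 - 908γ^2 + 206116 - 188692 = 0, i.e. γ^4 - 908γ^2 + 17424 = 0. So γ is a root of x^4 - 908x^2 + 17424. This polynomial is irreducible over Q: it has no rational root (each ±√293 ± √161 is irrational), and any factorization into two quadratics over Q would force √(47173) ∈ Q (pairing opposite roots) or √293, √161 ∈ Q (other pairings), all impossible. Hence [Q(γ):Q] = 4 = [Q(√293, √161):Q], so Q(γ) = Q(√293, √161).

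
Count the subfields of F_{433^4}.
F_{433^4} has 3 subfields

The subfields of F_{p^n} are exactly the fields F_{p^d} for d | n (each is the fixed field of the unique index-d subgroup of Gal(F_{p^n}/F_p) ≅ Z/nZ). The divisors of n = 4 are {1, 2, 4}, giving 3 subfields: F_{433^1}, F_{433^2}, F_{433^4}.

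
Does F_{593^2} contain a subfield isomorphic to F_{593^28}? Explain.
No: F_{593^28} is not a subfield of F_{593^2}

F_{p^m} embeds in F_{p^n} iff m | n. Here 28 ∤ 2 (since 2 = 0·28 + 2 with remainder 2 ≠ 0), so F_{593^28} is not a subfield of F_{593^2}. Equivalently: if it were, the tower law would give 28 = [F_{593^28}:F_593] dividing [F_{593^2}:F_593] = 2, contradiction.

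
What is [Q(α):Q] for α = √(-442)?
[Q(α):Q] = 2

[Q(α):Q] equals the degree of the minimal polynomial of α. Here α^2 = -442 and x^2 + 442 is irreducible (d = -442 is squarefree, ≠ 1, hence not a square), so deg(m_α) = 2. Thus [Q(α):Q] = 2.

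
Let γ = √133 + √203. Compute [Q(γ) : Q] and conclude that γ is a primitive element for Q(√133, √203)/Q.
[Q(γ) : Q] = 4 (equivalently, Q(γ) = Q(√133, √203))

Obviously Q(γ) ⊆ Q(√133, √203), and [Q(√133, √203):Q] = 4 (since 133, 203 are distinct squarefree integers > 1 with 26999 not a perfect square). To show equality we compute the minimal polynomial of γ. From γ = √133 + √203: γ^2 = 133 + 2√(26999) + 203 = 336 + 2√(26999), so γ^2 - 336 = 2√(26999); squaring, (γ^2 - 336)^2 = 4·26999, i.e. γ^4 - 672γ^2 + 112896 - 107996 = 0, i.e. γ^4 - 672γ^2 + 4900 = 0. So γ is a root of x^4 - 672x^2 + 4900. This polynomial is irreducible over Q: it has no rational root (each ±√133 ± √203 is irrational), and any factorization into two quadratics over Q would force √(26999) ∈ Q (pairing opposite roots) or √133, √203 ∈ Q (other pairings), all impossible. Hence [Q(γ):Q] = 4 = [Q(√133, √203):Q], so Q(γ) = Q(√133, √203).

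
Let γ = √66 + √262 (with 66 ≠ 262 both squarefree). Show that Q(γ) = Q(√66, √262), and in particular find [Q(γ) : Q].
[Q(γ) : Q] = 4 (equivalently, Q(γ) = Q(√66, √262))

Obviously Q(γ) ⊆ Q(√66, √262), and [Q(√66, √262):Q] = 4 (since 66, 262 are distinct squarefree integers > 1 with 17292 not a perfect square). To show equality we compute the minimal polynomial of γ. From γ = √66 + √262: γ^2 = 66 + 2√(17292) + 262 = 328 + 2√(17292), so γ^2 - 328 = 2√(17292); squaring, (γ^2 - 328)^2 = 4·17292, i.e. γ^4 - 656γ^2 + 107584 - 69168 = 0, i.e. γ^4 - 656γ^2 + 38416 = 0. So γ is a root of x^4 - 656x^2 + 38416. This polynomial is irreducible over Q: it has no rational root (each ±√66 ± √262 is irrational), and any factorization into two quadratics over Q would force √(17292) ∈ Q (pairing opposite roots) or √66, √262 ∈ Q (other pairings), all impossible. Hence [Q(γ):Q] = 4 = [Q(√66, √262):Q], so Q(γ) = Q(√66, √262).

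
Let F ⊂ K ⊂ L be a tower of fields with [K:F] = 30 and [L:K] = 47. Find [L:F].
[L:F] = 1410

The tower law says that for any tower of field extensions F ⊂ K ⊂ L with finite degrees, [L:F] = [L:K] · [K:F]. Here this gives [L:F] = 47 · 30 = 1410.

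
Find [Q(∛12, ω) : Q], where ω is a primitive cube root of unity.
[Q(∛12, ω) : Q] = 6

[Q(∛12):Q] = 3 (min poly x^3 - 12, irreducible since 12 is not a perfect cube). [Q(ω):Q] = 2 (min poly x^2 + x + 1). Since Q(∛12) ⊂ R and ω ∉ R, we have ω ∉ Q(∛12), so x^2 + x + 1 remains irreducible over Q(∛12) and [Q(∛12, ω) : Q(∛12)] = 2. By the tower law, [Q(∛12, ω) : Q] = 3 · 2 = 6. (In fact Q(∛12, ω) is the splitting field of x^3 - 12 over Q.)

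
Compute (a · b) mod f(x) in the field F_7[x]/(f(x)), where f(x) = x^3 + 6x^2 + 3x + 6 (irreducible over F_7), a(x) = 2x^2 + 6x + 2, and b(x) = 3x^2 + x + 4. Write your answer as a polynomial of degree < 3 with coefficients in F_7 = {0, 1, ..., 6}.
a · b ≡ 3x + 6 (mod f(x))

Multiply in F_7[x]: a(x)·b(x) = (2x^2 + 6x + 2)·(3x^2 + x + 4) = 6x^4 + 6x^3 + 6x^2 + 5x + 1. This has degree ≥ 3, so divide by f(x) over F_7: 6x^4 + 6x^3 + 6x^2 + 5x + 1 = (6x + 5)·(x^3 + 6x^2 + 3x + 6) + (3x + 6). Hence a·b ≡ 3x + 6 (mod f). (F_7[x]/(f) is a field with 7^3 = 343 elements since f is irreducible of degree 3.)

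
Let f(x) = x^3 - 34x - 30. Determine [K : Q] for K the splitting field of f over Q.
[K : Q] = 6

By the rational root test, any rational root of the monic integer polynomial f(x) = x^3 - 34x - 30 must be an integer dividing the constant term -30, i.e. one of ±{1, 2, 3, 5, 6, 10, 15, 30}. Evaluating: f(1) = -63, f(-1) = 3, f(2) = -90, f(-2) = 30, f(3) = -105, f(-3) = 45, f(5) = -75, f(-5) = 15, f(6) = -18, f(-6) = -42, f(10) = 630, f(-10) = -690, f(15) = 2835, f(-15) = -2895, f(30) = 25950, f(-30) = -26010; none is 0, so f has no rational root and is therefore irreducible over Q (a cubic with no linear factor over a field is irreducible). For an irreducible cubic, the Galois group is A_3 or S_3 according as the discriminant disc(f) = -4a^3 - 27b^2 = -4·(-34)^3 - 27·(-30)^2 = 132916 is or is not a square in Q. Here disc(f) = 132916 is not a perfect square in Q, so the Galois group of f over Q is not contained in A_3 and must be all of S_3. The splitting field has degree |S_3| = 6 over Q, so [K : Q] = 6.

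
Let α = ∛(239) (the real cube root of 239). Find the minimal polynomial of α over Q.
m_α(x) = x^3 - 239

α satisfies α^3 = 239, so x^3 - 239 annihilates α. By the rational root test, a rational root p/q (in lowest terms) of x^3 - 239 would satisfy p^3 = 239 q^3, forcing q = 1 and p^3 = 239; but 239 is not a perfect cube, contradiction. A monic cubic over Q with no rational root is irreducible (any nontrivial factorization would include a linear factor). Hence x^3 - 239 is the minimal polynomial of α, and in particular [Q(α):Q] = 3.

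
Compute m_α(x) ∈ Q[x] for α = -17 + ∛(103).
m_α(x) = x^3 + 51x^2 + 867x + 4810

Set β = α + 17 = ∛(103), so β^3 = 103. Then (α + 17)^3 - 103 = 0, i.e. α is a root of g(x) = (x + 17)^3 - 103 = x^3 + 51x^2 + 867x + 4810. Since g(x) = h(x + 17) where h(x) = x^3 - 103, and h is irreducible over Q (because 103 is not a perfect cube, so h has no rational root, and a monic cubic with no rational root is irreducible), g is also irreducible (irreducibility is preserved under the substitution x → x + 17). Hence m_α(x) = x^3 + 51x^2 + 867x + 4810.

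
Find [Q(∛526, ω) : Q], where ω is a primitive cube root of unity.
[Q(∛526, ω) : Q] = 6

[Q(∛526):Q] = 3 (min poly x^3 - 526, irreducible since 526 is not a perfect cube). [Q(ω):Q] = 2 (min poly x^2 + x + 1). Since Q(∛526) ⊂ R and ω ∉ R, we have ω ∉ Q(∛526), so x^2 + x + 1 remains irreducible over Q(∛526) and [Q(∛526, ω) : Q(∛526)] = 2. By the tower law, [Q(∛526, ω) : Q] = 3 · 2 = 6. (In fact Q(∛526, ω) is the splitting field of x^3 - 526 over Q.)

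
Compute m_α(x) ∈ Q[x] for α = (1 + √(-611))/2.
m_α(x) = x^2 - x + 153

From 2α - 1 = √(-611), squaring gives (2α - 1)^2 = -611, i.e. 4α^2 - 4α + 1 = -611, so α^2 - α + (1 + 611)/4 = 0. Since -611 ≡ 1 (mod 4), (1 + 611)/4 = 153 ∈ Z. The polynomial x^2 - x + 153 has discriminant 1 - 4·(153) = -611, which is not a perfect square in Q (d = -611 is squarefree and ≠ 1), so x^2 - x + 153 is irreducible over Q. It is the minimal polynomial of α.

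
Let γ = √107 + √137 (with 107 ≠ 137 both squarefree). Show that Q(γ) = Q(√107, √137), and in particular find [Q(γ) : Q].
[Q(γ) : Q] = 4 (equivalently, Q(γ) = Q(√107, √137))

Obviously Q(γ) ⊆ Q(√107, √137), and [Q(√107, √137):Q] = 4 (since 107, 137 are distinct squarefree integers > 1 with 14659 not a perfect square). To show equality we compute the minimal polynomial of γ. From γ = √107 + √137: γ^2 = 107 + 2√(14659) + 137 = 244 + 2√(14659), so γ^2 - 244 = 2√(14659); squaring, (γ^2 - 244)^2 = 4·14659, i.e. γ^4 - 488γ^2 + 59536 - 58636 = 0, i.e. γ^4 - 488γ^2 + 900 = 0. So γ is a root of x^4 - 488x^2 + 900. This polynomial is irreducible over Q: it has no rational root (each ±√107 ± √137 is irrational), and any factorization into two quadratics over Q would force √(14659) ∈ Q (pairing opposite roots) or √107, √137 ∈ Q (other pairings), all impossible. Hence [Q(γ):Q] = 4 = [Q(√107, √137):Q], so Q(γ) = Q(√107, √137).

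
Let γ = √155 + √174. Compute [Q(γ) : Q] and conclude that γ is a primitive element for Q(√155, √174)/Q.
[Q(γ) : Q] = 4 (equivalently, Q(γ) = Q(√155, √174))

Obviously Q(γ) ⊆ Q(√155, √174), and [Q(√155, √174):Q] = 4 (since 155, 174 are distinct squarefree integers > 1 with 26970 not a perfect square). To show equality we compute the minimal polynomial of γ. From γ = √155 + √174: γ^2 = 155 + 2√(26970) + 174 = 329 + 2√(26970), so γ^2 - 329 = 2√(26970); squaring, (γ^2 - 329)^2 = 4·26970, i.e. γ^4 - 658γ^2 + 108241 - 107880 = 0, i.e. γ^4 - 658γ^2 + 361 = 0. So γ is a root of x^4 - 658x^2 + 361. This polynomial is irreducible over Q: it has no rational root (each ±√155 ± √174 is irrational), and any factorization into two quadratics over Q would force √(26970) ∈ Q (pairing opposite roots) or √155, √174 ∈ Q (other pairings), all impossible. Hence [Q(γ):Q] = 4 = [Q(√155, √174):Q], so Q(γ) = Q(√155, √174).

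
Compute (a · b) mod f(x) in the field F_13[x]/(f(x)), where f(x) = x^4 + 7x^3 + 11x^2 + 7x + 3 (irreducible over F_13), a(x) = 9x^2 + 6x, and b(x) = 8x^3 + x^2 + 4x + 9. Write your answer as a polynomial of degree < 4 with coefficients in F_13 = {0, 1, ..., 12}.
a · b ≡ 7x^2 + 3x + 2 (mod f(x))

Multiply in F_13[x]: a(x)·b(x) = (9x^2 + 6x)·(8x^3 + x^2 + 4x + 9) = 7x^5 + 5x^4 + 3x^3 + x^2 + 2x. This has degree ≥ 4, so divide by f(x) over F_13: 7x^5 + 5x^4 + 3x^3 + x^2 + 2x = (7x + 8)·(x^4 + 7x^3 + 11x^2 + 7x + 3) + (7x^2 + 3x + 2). Hence a·b ≡ 7x^2 + 3x + 2 (mod f). (F_13[x]/(f) is a field with 13^4 = 28561 elements since f is irreducible of degree 4.)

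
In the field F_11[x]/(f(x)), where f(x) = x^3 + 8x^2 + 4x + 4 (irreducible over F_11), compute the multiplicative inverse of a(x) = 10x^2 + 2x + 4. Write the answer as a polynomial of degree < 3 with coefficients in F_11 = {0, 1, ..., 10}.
a(x)^(-1) ≡ 6x^2 + 4x + 4 (mod f(x))

Since f is irreducible over F_11, F_11[x]/(f) is a field and a(x) ≠ 0 has an inverse. Apply the extended Euclidean algorithm to f(x) and a(x) in F_11[x]: f(x) = (10x + 1)·a(x) + (6x);  a(x) = (9x + 4)·(6x) + (4). The last nonzero remainder is the constant 4 = gcd(f, a) in F_11. Back-substituting through the division chain expresses 4 = s(x)·a(x) + t(x)·f(x) with s(x) ≡ 2x^2 + 5x + 5 (mod f), so (2x^2 + 5x + 5)·a(x) ≡ 4 (mod f). Multiplying by 4^(-1) ≡ 3 in F_11 gives a(x)^(-1) ≡ 3·(2x^2 + 5x + 5) ≡ 6x^2 + 4x + 4 (mod f). Check: (10x^2 + 2x + 4)·(6x^2 + 4x + 4) = 5x^4 + 8x^3 + 6x^2 + 2x + 5 ≡ 1 (mod x^3 + 8x^2 + 4x + 4).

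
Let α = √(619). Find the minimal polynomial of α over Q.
m_α(x) = x^2 - 619

α satisfies α^2 - 619 = 0, so x^2 - 619 annihilates α. Since d = 619 is squarefree and ≠ 1, it is not a perfect square in Q, so x^2 - 619 has no rational root and is therefore irreducible over Q (a degree-2 polynomial over a field is irreducible iff it has no root). Hence m_α(x) = x^2 - 619.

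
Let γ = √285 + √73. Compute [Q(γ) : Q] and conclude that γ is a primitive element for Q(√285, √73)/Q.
[Q(γ) : Q] = 4 (equivalently, Q(γ) = Q(√285, √73))

Obviously Q(γ) ⊆ Q(√285, √73), and [Q(√285, √73):Q] = 4 (since 285, 73 are distinct squarefree integers > 1 with 20805 not a perfect square). To show equality we compute the minimal polynomial of γ. From γ = √285 + √73: γ^2 = 285 + 2√(20805) + 73 = 358 + 2√(20805), so γ^2 - 358 = 2√(20805); squaring, (γ^2 - 358)^2 = 4·20805, i.e. γ^4 - 716γ^2 + 128164 - 83220 = 0, i.e. γ^4 - 716γ^2 + 44944 = 0. So γ is a root of x^4 - 716x^2 + 44944. This polynomial is irreducible over Q: it has no rational root (each ±√285 ± √73 is irrational), and any factorization into two quadratics over Q would force √(20805) ∈ Q (pairing opposite roots) or √285, √73 ∈ Q (other pairings), all impossible. Hence [Q(γ):Q] = 4 = [Q(√285, √73):Q], so Q(γ) = Q(√285, √73).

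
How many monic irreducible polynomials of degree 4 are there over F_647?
There are 43808269068 monic irreducible polynomials of degree 4 over F_647

Each element of F_{647^4} that lies in no proper subfield is a root of exactly one monic irreducible of degree 4 over F_647, and each such polynomial has 4 distinct roots in F_{647^4}. By Möbius inversion the count is N_647(4) = (1/4) Σ_{d|4} μ(4/d) · 647^d = (1/4)(μ(4)·647^1 + μ(2)·647^2 + μ(1)·647^4) = 175233076272/4 = 43808269068.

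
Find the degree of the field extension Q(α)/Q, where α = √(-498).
[Q(α):Q] = 2

[Q(α):Q] equals the degree of the minimal polynomial of α. Here α^2 = -498 and x^2 + 498 is irreducible (d = -498 is squarefree, ≠ 1, hence not a square), so deg(m_α) = 2. Thus [Q(α):Q] = 2.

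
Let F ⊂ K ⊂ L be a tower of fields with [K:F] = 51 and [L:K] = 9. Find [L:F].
[L:F] = 459

The tower law says that for any tower of field extensions F ⊂ K ⊂ L with finite degrees, [L:F] = [L:K] · [K:F]. Here this gives [L:F] = 9 · 51 = 459.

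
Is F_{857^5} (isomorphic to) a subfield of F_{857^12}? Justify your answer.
No: F_{857^5} is not a subfield of F_{857^12}

F_{p^m} embeds in F_{p^n} iff m | n. Here 5 ∤ 12 (since 12 = 2·5 + 2 with remainder 2 ≠ 0), so F_{857^5} is not a subfield of F_{857^12}. Equivalently: if it were, the tower law would give 5 = [F_{857^5}:F_857] dividing [F_{857^12}:F_857] = 12, contradiction.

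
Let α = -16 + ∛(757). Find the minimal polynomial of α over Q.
m_α(x) = x^3 + 48x^2 + 768x + 3339

Set β = α + 16 = ∛(757), so β^3 = 757. Then (α + 16)^3 - 757 = 0, i.e. α is a root of g(x) = (x + 16)^3 - 757 = x^3 + 48x^2 + 768x + 3339. Since g(x) = h(x + 16) where h(x) = x^3 - 757, and h is irreducible over Q (because 757 is not a perfect cube, so h has no rational root, and a monic cubic with no rational root is irreducible), g is also irreducible (irreducibility is preserved under the substitution x → x + 16). Hence m_α(x) = x^3 + 48x^2 + 768x + 3339.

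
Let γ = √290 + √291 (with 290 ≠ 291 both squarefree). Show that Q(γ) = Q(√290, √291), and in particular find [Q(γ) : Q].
[Q(γ) : Q] = 4 (equivalently, Q(γ) = Q(√290, √291))

Obviously Q(γ) ⊆ Q(√290, √291), and [Q(√290, √291):Q] = 4 (since 290, 291 are distinct squarefree integers > 1 with 84390 not a perfect square). To show equality we compute the minimal polynomial of γ. From γ = √290 + √291: γ^2 = 290 + 2√(84390) + 291 = 581 + 2√(84390), so γ^2 - 581 = 2√(84390); squaring, (γ^2 - 581)^2 = 4·84390, i.e. γ^4 - 1162γ^2 + 337561 - 337560 = 0, i.e. γ^4 - 1162γ^2 + 1 = 0. So γ is a root of x^4 - 1162x^2 + 1. This polynomial is irreducible over Q: it has no rational root (each ±√290 ± √291 is irrational), and any factorization into two quadratics over Q would force √(84390) ∈ Q (pairing opposite roots) or √290, √291 ∈ Q (other pairings), all impossible. Hence [Q(γ):Q] = 4 = [Q(√290, √291):Q], so Q(γ) = Q(√290, √291).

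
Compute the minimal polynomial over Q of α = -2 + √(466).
m_α(x) = x^2 + 4x - 462

From α + 2 = √(466), squaring gives (α + 2)^2 = 466, i.e. α^2 + 4α + 4 = 466, so α^2 + 4α - 462 = 0. The discriminant of x^2 + 4x - 462 is (4)^2 - 4·(-462) = 16 + 1848 = 1864, and 4·(466) is not a perfect square in Q since 466 is squarefree and ≠ 1. Hence x^2 + 4x - 462 is irreducible over Q and is the minimal polynomial of α.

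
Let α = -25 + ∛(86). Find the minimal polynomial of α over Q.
m_α(x) = x^3 + 75x^2 + 1875x + 15539

Set β = α + 25 = ∛(86), so β^3 = 86. Then (α + 25)^3 - 86 = 0, i.e. α is a root of g(x) = (x + 25)^3 - 86 = x^3 + 75x^2 + 1875x + 15539. Since g(x) = h(x + 25) where h(x) = x^3 - 86, and h is irreducible over Q (because 86 is not a perfect cube, so h has no rational root, and a monic cubic with no rational root is irreducible), g is also irreducible (irreducibility is preserved under the substitution x → x + 25). Hence m_α(x) = x^3 + 75x^2 + 1875x + 15539.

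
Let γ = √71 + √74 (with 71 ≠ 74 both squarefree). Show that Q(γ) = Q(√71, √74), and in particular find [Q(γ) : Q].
[Q(γ) : Q] = 4 (equivalently, Q(γ) = Q(√71, √74))

Obviously Q(γ) ⊆ Q(√71, √74), and [Q(√71, √74):Q] = 4 (since 71, 74 are distinct squarefree integers > 1 with 5254 not a perfect square). To show equality we compute the minimal polynomial of γ. From γ = √71 + √74: γ^2 = 71 + 2√(5254) + 74 = 145 + 2√(5254), so γ^2 - 145 = 2√(5254); squaring, (γ^2 - 145)^2 = 4·5254, i.e. γ^4 - 290γ^2 + 21025 - 21016 = 0, i.e. γ^4 - 290γ^2 + 9 = 0. So γ is a root of x^4 - 290x^2 + 9. This polynomial is irreducible over Q: it has no rational root (each ±√71 ± √74 is irrational), and any factorization into two quadratics over Q would force √(5254) ∈ Q (pairing opposite roots) or √71, √74 ∈ Q (other pairings), all impossible. Hence [Q(γ):Q] = 4 = [Q(√71, √74):Q], so Q(γ) = Q(√71, √74).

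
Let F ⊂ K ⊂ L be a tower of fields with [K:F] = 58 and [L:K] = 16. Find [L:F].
[L:F] = 928

The tower law says that for any tower of field extensions F ⊂ K ⊂ L with finite degrees, [L:F] = [L:K] · [K:F]. Here this gives [L:F] = 16 · 58 = 928.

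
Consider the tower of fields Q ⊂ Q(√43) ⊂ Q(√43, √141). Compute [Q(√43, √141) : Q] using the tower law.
[Q(√43, √141) : Q] = 4

[Q(√43):Q] = 2 (min poly x^2 - 43, irreducible since 43 is squarefree > 1). For the top step, suppose √141 ∈ Q(√43), say √141 = c + d√43 with c, d ∈ Q. Squaring: 141 = c^2 + 43d^2 + 2cd√43. Since √43 ∉ Q this forces 2cd = 0. If d = 0 then √141 = c ∈ Q, contradicting 141 squarefree > 1. If c = 0 then 141 = 43d^2, so 43·141 = (43d)^2 is a perfect square in Q — but 43·141 = 6063 is not a perfect square (since 43 and 141 are distinct squarefree integers). Contradiction. Hence √141 ∉ Q(√43), so x^2 - 141 stays irreducible over Q(√43) and [Q(√43, √141) : Q(√43)] = 2. By the tower law, [Q(√43, √141) : Q] = 2 · 2 = 4.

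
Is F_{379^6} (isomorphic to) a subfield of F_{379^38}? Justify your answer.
No: F_{379^6} is not a subfield of F_{379^38}

F_{p^m} embeds in F_{p^n} iff m | n. Here 6 ∤ 38 (since 38 = 6·6 + 2 with remainder 2 ≠ 0), so F_{379^6} is not a subfield of F_{379^38}. Equivalently: if it were, the tower law would give 6 = [F_{379^6}:F_379] dividing [F_{379^38}:F_379] = 38, contradiction.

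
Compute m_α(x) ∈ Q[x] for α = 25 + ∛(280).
m_α(x) = x^3 - 75x^2 + 1875x - 15905

Set β = α - 25 = ∛(280), so β^3 = 280. Then (α - 25)^3 - 280 = 0, i.e. α is a root of g(x) = (x - 25)^3 - 280 = x^3 - 75x^2 + 1875x - 15905. Since g(x) = h(x - 25) where h(x) = x^3 - 280, and h is irreducible over Q (because 280 is not a perfect cube, so h has no rational root, and a monic cubic with no rational root is irreducible), g is also irreducible (irreducibility is preserved under the substitution x → x - 25). Hence m_α(x) = x^3 - 75x^2 + 1875x - 15905.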